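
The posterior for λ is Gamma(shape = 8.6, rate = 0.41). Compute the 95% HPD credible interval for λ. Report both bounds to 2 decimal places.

[8.20, 35.22]

The posterior is unimodal and skewed, so the HPD interval has equal density at both endpoints and is the shortest 95% interval.
Solving f(8.20) = f(35.22) with F(35.22) − F(8.20) = 0.95 gives [8.20, 35.22].
For comparison, the equal-tailed interval is [9.39, 37.14]; the HPD is narrower and shifted toward the mode.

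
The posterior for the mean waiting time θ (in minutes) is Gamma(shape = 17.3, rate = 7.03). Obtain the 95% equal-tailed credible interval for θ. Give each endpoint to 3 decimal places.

Posterior: Gamma(shape 17.3, rate 7.03).
Equal-tailed 95% interval: Gamma(17.3, 7.03) quantiles at 0.025 and 0.975.
Posterior mean ≈ 2.461, SD ≈ 0.592; a Normal approximation gives roughly [1.301, 3.621].
Exact: lower = 1.441; upper = 3.749.

[1.441, 3.749]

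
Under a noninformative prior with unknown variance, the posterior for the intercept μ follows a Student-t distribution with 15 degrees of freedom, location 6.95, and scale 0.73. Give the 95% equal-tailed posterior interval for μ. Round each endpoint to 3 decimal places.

[5.394, 8.506]

The t_15 distribution is symmetric; the 95% interval is 6.95 ± t·0.73 with t_{0.975,15} = 2.131.
Half-width: 2.131 × 0.73 = 1.556.
6.95 − 1.556 = 5.394; 6.95 + 1.556 = 8.506.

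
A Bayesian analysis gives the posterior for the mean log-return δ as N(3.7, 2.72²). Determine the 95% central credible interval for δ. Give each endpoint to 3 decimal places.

The posterior is symmetric, so the 95% equal-tailed interval is δ = 3.7 ± z·2.72 with z = 1.960.
Half-width: 1.960 × 2.72 = 5.331.
3.7 − 5.331 = -1.631; 3.7 + 5.331 = 9.031.

[-1.631, 9.031]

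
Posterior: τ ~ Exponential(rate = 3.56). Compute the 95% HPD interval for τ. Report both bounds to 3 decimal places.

[0.000, 0.841]

The exponential density is strictly decreasing on [0, ∞), so the HPD interval is anchored at 0: [0, q] with P(τ ≤ q) = 0.95.
q = −ln(1 − 0.95) / 3.56 = 2.9957 / 3.56 = 0.841.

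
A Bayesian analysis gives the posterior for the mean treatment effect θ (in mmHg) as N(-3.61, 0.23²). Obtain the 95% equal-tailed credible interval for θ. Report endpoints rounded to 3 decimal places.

[-4.061, -3.159]

The posterior is symmetric, so the 95% equal-tailed interval is θ = -3.61 ± z·0.23 with z = 1.960.
Half-width: 1.960 × 0.23 = 0.451.
-3.61 − 0.451 = -4.061; -3.61 + 0.451 = -3.159.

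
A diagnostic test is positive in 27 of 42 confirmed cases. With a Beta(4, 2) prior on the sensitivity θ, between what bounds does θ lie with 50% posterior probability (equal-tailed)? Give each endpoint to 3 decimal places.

Posterior: Beta(4+27, 2+15) = Beta(31, 17).
Equal-tailed 50% interval: the 0.25 and 0.75 quantiles of Beta(31, 17).
Posterior mean ≈ 0.646, SD ≈ 0.068; a Normal approximation gives roughly [0.600, 0.692].
Exact: F⁻¹(0.25) = 0.600; F⁻¹(0.75) = 0.694.

[0.600, 0.694]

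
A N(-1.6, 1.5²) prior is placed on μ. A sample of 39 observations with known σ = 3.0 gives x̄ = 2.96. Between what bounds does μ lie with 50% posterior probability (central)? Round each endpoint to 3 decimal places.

[2.227, 2.844]

Posterior precision = 1/1.5² + 39/3.0² = 0.4444 + 4.3333 = 4.7778, so posterior SD = 0.4575.
Posterior mean = (-1.6/1.5² + 39·2.96/3.0²) / 4.7778 = 2.5358.
Interval: 2.5358 ± 0.674 × 0.4575 → [2.227, 2.844].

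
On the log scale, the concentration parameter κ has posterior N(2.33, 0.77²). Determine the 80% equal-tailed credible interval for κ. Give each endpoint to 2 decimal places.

On the log scale the 80% interval is 2.33 ± 1.282 × 0.77 = [1.3432, 3.3168].
Exponentiate: [e^1.3432, e^3.3168] = [3.83, 27.57].

[3.83, 27.57]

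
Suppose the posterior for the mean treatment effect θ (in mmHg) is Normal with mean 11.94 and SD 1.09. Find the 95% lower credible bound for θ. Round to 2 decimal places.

Need L with P(θ ≥ L) = 0.95: L = 11.94 − z_{0.05}·1.09.
z = 1.645; L = 11.94 − 1.645 × 1.09 = 10.15.

10.15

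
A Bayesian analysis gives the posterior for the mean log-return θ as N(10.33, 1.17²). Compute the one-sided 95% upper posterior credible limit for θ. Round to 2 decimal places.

12.25

Need U with P(θ ≤ U) = 0.95: U = 10.33 + z_{0.05}·1.17.
z = 1.645; U = 10.33 + 1.645 × 1.17 = 12.25.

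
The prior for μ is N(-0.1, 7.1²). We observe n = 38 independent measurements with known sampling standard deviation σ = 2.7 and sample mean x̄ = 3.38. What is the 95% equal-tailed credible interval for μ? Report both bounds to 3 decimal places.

[2.510, 4.224]

Posterior precision = 1/7.1² + 38/2.7² = 0.0198 + 5.2126 = 5.2325, so posterior SD = 0.4372.
Posterior mean = (-0.1/7.1² + 38·3.38/2.7²) / 5.2325 = 3.3668.
Interval: 3.3668 ± 1.960 × 0.4372 → [2.510, 4.224].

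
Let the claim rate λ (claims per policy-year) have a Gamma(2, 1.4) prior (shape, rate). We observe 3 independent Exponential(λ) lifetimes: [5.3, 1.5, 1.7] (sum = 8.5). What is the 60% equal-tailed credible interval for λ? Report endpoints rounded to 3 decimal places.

Posterior: Gamma(2+3, 1.4+8.5) = Gamma(5, 9.9) (shape, rate).
Equal-tailed 60% interval: Gamma(5, 9.9) quantiles at 0.2 and 0.8.
Posterior mean ≈ 0.505, SD ≈ 0.226; a Normal approximation gives roughly [0.315, 0.695].
Exact: lower = 0.312; upper = 0.679.

[0.312, 0.679]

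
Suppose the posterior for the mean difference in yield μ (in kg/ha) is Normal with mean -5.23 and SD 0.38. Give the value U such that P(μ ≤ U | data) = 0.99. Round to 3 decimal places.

Need U with P(μ ≤ U) = 0.99: U = -5.23 + z_{0.01}·0.38.
z = 2.326; U = -5.23 + 2.326 × 0.38 = -4.346.

-4.346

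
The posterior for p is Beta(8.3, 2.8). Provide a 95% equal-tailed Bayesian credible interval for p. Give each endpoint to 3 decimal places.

Posterior: Beta(8.3, 2.8).
Equal-tailed 95% interval: the 0.025 and 0.975 quantiles of Beta(8.3, 2.8).
Posterior mean ≈ 0.748, SD ≈ 0.125; a Normal approximation gives roughly [0.503, 0.992].
Exact: F⁻¹(0.025) = 0.469; F⁻¹(0.975) = 0.943.

[0.469, 0.943]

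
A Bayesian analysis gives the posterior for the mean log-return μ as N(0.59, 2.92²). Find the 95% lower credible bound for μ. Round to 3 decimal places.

Need L with P(μ ≥ L) = 0.95: L = 0.59 − z_{0.05}·2.92.
z = 1.645; L = 0.59 − 1.645 × 2.92 = -4.213.

-4.213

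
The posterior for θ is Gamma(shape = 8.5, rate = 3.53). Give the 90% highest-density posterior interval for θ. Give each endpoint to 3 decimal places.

The posterior is unimodal and skewed, so the HPD interval has equal density at both endpoints and is the shortest 90% interval.
Solving f(1.081) = f(3.688) with F(3.688) − F(1.081) = 0.90 gives [1.081, 3.688].
For comparison, the equal-tailed interval is [1.228, 3.908]; the HPD is narrower and shifted toward the mode.

[1.081, 3.688]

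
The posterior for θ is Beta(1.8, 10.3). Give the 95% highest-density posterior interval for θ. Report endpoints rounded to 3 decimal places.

[0.003, 0.340]

The posterior is unimodal and skewed, so the HPD interval has equal density at both endpoints and is the shortest 95% interval.
Solving f(0.003) = f(0.340) with F(0.340) − F(0.003) = 0.95 gives [0.003, 0.340].
For comparison, the equal-tailed interval is [0.017, 0.387]; the HPD is narrower and shifted toward the mode.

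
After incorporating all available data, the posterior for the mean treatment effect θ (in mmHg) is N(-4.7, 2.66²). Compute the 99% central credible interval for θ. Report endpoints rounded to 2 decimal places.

[-11.55, 2.15]

The posterior is symmetric, so the 99% equal-tailed interval is θ = -4.7 ± z·2.66 with z = 2.576.
Half-width: 2.576 × 2.66 = 6.85.
-4.7 − 6.85 = -11.55; -4.7 + 6.85 = 2.15.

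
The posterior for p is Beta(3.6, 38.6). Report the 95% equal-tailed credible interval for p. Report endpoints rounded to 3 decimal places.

[0.022, 0.185]

Posterior: Beta(3.6, 38.6).
Equal-tailed 95% interval: the 0.025 and 0.975 quantiles of Beta(3.6, 38.6).
Posterior mean ≈ 0.085, SD ≈ 0.043; a Normal approximation gives roughly [0.002, 0.169].
Exact: F⁻¹(0.025) = 0.022; F⁻¹(0.975) = 0.185.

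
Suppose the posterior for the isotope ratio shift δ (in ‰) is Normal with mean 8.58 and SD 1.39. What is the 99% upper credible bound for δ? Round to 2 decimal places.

Need U with P(δ ≤ U) = 0.99: U = 8.58 + z_{0.01}·1.39.
z = 2.326; U = 8.58 + 2.326 × 1.39 = 11.81.

11.81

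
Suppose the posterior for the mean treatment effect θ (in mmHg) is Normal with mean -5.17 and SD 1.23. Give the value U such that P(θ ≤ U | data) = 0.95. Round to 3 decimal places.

Need U with P(θ ≤ U) = 0.95: U = -5.17 + z_{0.05}·1.23.
z = 1.645; U = -5.17 + 1.645 × 1.23 = -3.147.

-3.147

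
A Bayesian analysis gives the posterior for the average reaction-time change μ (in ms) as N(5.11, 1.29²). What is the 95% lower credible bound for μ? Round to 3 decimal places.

2.988

Need L with P(μ ≥ L) = 0.95: L = 5.11 − z_{0.05}·1.29.
z = 1.645; L = 5.11 − 1.645 × 1.29 = 2.988.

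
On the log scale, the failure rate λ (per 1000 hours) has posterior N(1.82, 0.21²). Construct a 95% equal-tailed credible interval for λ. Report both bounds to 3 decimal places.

On the log scale the 95% interval is 1.82 ± 1.960 × 0.21 = [1.4084, 2.2316].
Exponentiate: [e^1.4084, e^2.2316] = [4.089, 9.315].

[4.089, 9.315]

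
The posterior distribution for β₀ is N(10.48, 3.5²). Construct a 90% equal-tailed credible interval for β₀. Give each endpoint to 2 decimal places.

[4.72, 16.24]

The posterior is symmetric, so the 90% equal-tailed interval is β₀ = 10.48 ± z·3.5 with z = 1.645.
Half-width: 1.645 × 3.5 = 5.76.
10.48 − 5.76 = 4.72; 10.48 + 5.76 = 16.24.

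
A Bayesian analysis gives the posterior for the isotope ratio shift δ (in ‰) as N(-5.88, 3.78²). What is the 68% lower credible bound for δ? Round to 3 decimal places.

Need L with P(δ ≥ L) = 0.68: L = -5.88 − z_{0.32}·3.78.
z = 0.468; L = -5.88 − 0.468 × 3.78 = -7.648.

-7.648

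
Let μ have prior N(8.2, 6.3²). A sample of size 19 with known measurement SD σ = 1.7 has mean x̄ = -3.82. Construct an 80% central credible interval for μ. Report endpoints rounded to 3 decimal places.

[-4.273, -3.275]

Posterior precision = 1/6.3² + 19/1.7² = 0.0252 + 6.5744 = 6.5996, so posterior SD = 0.3893.
Posterior mean = (8.2/6.3² + 19·-3.82/1.7²) / 6.5996 = -3.7741.
Interval: -3.7741 ± 1.282 × 0.3893 → [-4.273, -3.275].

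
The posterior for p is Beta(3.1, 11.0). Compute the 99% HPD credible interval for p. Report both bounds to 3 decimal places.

[0.018, 0.517]

The posterior is unimodal and skewed, so the HPD interval has equal density at both endpoints and is the shortest 99% interval.
Solving f(0.018) = f(0.517) with F(0.517) − F(0.018) = 0.99 gives [0.018, 0.517].
For comparison, the equal-tailed interval is [0.030, 0.546]; the HPD is narrower and shifted toward the mode.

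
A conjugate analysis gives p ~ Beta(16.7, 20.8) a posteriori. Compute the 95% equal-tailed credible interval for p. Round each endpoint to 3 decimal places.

Posterior: Beta(16.7, 20.8).
Equal-tailed 95% interval: the 0.025 and 0.975 quantiles of Beta(16.7, 20.8).
Posterior mean ≈ 0.445, SD ≈ 0.080; a Normal approximation gives roughly [0.288, 0.602].
Exact: F⁻¹(0.025) = 0.292; F⁻¹(0.975) = 0.604.

[0.292, 0.604]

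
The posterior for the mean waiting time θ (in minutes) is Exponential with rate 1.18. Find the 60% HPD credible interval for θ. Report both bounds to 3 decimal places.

[0.000, 0.777]

The exponential density is strictly decreasing on [0, ∞), so the HPD interval is anchored at 0: [0, q] with P(θ ≤ q) = 0.60.
q = −ln(1 − 0.60) / 1.18 = 0.9163 / 1.18 = 0.777.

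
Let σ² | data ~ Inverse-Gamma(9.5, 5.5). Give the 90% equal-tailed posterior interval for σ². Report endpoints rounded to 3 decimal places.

Inverse-Gamma(9.5, 5.5) quantiles: F⁻¹(0.05) and F⁻¹(0.95).
Equivalently, 1/σ² ~ Gamma(9.5, rate = 5.5); invert its 0.95 and 0.05 quantiles.
Posterior mean ≈ 0.647, SD ≈ 0.236; a Normal approximation gives roughly [0.258, 1.036].
Exact: lower = 0.365; upper = 1.087.

[0.365, 1.087]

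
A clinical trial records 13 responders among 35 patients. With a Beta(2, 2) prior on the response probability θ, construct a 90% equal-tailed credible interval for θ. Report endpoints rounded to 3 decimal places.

Posterior: Beta(2+13, 2+22) = Beta(15, 24).
Equal-tailed 90% interval: the 0.05 and 0.95 quantiles of Beta(15, 24).
Posterior mean ≈ 0.385, SD ≈ 0.077; a Normal approximation gives roughly [0.258, 0.511].
Exact: F⁻¹(0.05) = 0.261; F⁻¹(0.95) = 0.515.

[0.261, 0.515]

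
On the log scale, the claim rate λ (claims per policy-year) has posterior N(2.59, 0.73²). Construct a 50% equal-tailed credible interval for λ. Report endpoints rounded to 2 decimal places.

On the log scale the 50% interval is 2.59 ± 0.674 × 0.73 = [2.0976, 3.0824].
Exponentiate: [e^2.0976, e^3.0824] = [8.15, 21.81].

[8.15, 21.81]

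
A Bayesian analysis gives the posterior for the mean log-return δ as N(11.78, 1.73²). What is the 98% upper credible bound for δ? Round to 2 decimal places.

Need U with P(δ ≤ U) = 0.98: U = 11.78 + z_{0.02}·1.73.
z = 2.054; U = 11.78 + 2.054 × 1.73 = 15.33.

15.33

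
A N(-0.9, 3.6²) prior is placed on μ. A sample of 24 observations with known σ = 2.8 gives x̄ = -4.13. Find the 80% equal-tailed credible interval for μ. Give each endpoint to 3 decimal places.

[-4.774, -3.327]

Posterior precision = 1/3.6² + 24/2.8² = 0.0772 + 3.0612 = 3.1384, so posterior SD = 0.5645.
Posterior mean = (-0.9/3.6² + 24·-4.13/2.8²) / 3.1384 = -4.0506.
Interval: -4.0506 ± 1.282 × 0.5645 → [-4.774, -3.327].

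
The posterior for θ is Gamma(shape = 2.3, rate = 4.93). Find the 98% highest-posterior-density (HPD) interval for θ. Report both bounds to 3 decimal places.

The posterior is unimodal and skewed, so the HPD interval has equal density at both endpoints and is the shortest 98% interval.
Solving f(0.010) = f(1.293) with F(1.293) − F(0.010) = 0.98 gives [0.010, 1.293].
For comparison, the equal-tailed interval is [0.045, 1.458]; the HPD is narrower and shifted toward the mode.

[0.010, 1.293]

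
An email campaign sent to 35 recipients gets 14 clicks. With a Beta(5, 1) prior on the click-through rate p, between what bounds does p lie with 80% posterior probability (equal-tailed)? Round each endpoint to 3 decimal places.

Posterior: Beta(5+14, 1+21) = Beta(19, 22).
Equal-tailed 80% interval: the 0.1 and 0.9 quantiles of Beta(19, 22).
Posterior mean ≈ 0.463, SD ≈ 0.077; a Normal approximation gives roughly [0.365, 0.562].
Exact: F⁻¹(0.1) = 0.364; F⁻¹(0.9) = 0.563.

[0.364, 0.563]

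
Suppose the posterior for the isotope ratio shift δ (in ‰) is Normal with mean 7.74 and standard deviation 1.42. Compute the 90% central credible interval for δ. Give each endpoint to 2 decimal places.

The posterior is symmetric, so the 90% equal-tailed interval is δ = 7.74 ± z·1.42 with z = 1.645.
Half-width: 1.645 × 1.42 = 2.34.
7.74 − 2.34 = 5.40; 7.74 + 2.34 = 10.08.

[5.40, 10.08]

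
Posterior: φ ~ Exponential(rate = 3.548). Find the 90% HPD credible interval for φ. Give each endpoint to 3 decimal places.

The exponential density is strictly decreasing on [0, ∞), so the HPD interval is anchored at 0: [0, q] with P(φ ≤ q) = 0.90.
q = −ln(1 − 0.90) / 3.548 = 2.3026 / 3.548 = 0.649.

[0.000, 0.649]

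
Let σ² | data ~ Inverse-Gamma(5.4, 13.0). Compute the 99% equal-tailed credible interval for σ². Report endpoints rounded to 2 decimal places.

[0.98, 10.35]

Inverse-Gamma(5.4, 13.0) quantiles: F⁻¹(0.005) and F⁻¹(0.995).
Equivalently, 1/σ² ~ Gamma(5.4, rate = 13.0); invert its 0.995 and 0.005 quantiles.
Posterior mean ≈ 2.95, SD ≈ 1.60; a Normal approximation gives roughly [-1.17, 7.08].
Exact: lower = 0.98; upper = 10.35.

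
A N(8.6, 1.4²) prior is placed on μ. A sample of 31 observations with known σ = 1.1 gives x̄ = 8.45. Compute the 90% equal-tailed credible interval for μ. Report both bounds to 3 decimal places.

[8.131, 8.775]

Posterior precision = 1/1.4² + 31/1.1² = 0.5102 + 25.6198 = 26.1300, so posterior SD = 0.1956.
Posterior mean = (8.6/1.4² + 31·8.45/1.1²) / 26.1300 = 8.4529.
Interval: 8.4529 ± 1.645 × 0.1956 → [8.131, 8.775].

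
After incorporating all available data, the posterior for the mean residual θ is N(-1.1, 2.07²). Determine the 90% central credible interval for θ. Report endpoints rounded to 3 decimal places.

[-4.505, 2.305]

The posterior is symmetric, so the 90% equal-tailed interval is θ = -1.1 ± z·2.07 with z = 1.645.
Half-width: 1.645 × 2.07 = 3.405.
-1.1 − 3.405 = -4.505; -1.1 + 3.405 = 2.305.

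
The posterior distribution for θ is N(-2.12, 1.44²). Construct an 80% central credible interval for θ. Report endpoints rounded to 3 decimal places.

[-3.965, -0.275]

The posterior is symmetric, so the 80% equal-tailed interval is θ = -2.12 ± z·1.44 with z = 1.282.
Half-width: 1.282 × 1.44 = 1.845.
-2.12 − 1.845 = -3.965; -2.12 + 1.845 = -0.275.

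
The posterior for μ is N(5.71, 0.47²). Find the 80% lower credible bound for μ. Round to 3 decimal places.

5.314

Need L with P(μ ≥ L) = 0.80: L = 5.71 − z_{0.2}·0.47.
z = 0.842; L = 5.71 − 0.842 × 0.47 = 5.314.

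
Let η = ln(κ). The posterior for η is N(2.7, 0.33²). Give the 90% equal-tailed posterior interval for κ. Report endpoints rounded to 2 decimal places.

On the log scale the 90% interval is 2.7 ± 1.645 × 0.33 = [2.1572, 3.2428].
Exponentiate: [e^2.1572, e^3.2428] = [8.65, 25.61].

[8.65, 25.61]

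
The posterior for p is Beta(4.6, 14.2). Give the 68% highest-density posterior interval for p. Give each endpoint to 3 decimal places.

[0.129, 0.320]

The posterior is unimodal and skewed, so the HPD interval has equal density at both endpoints and is the shortest 68% interval.
Solving f(0.129) = f(0.320) with F(0.320) − F(0.129) = 0.68 gives [0.129, 0.320].
For comparison, the equal-tailed interval is [0.148, 0.342]; the HPD is narrower and shifted toward the mode.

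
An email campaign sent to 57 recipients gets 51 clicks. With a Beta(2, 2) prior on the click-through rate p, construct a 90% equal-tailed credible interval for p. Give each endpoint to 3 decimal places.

[0.792, 0.932]

Posterior: Beta(2+51, 2+6) = Beta(53, 8).
Equal-tailed 90% interval: the 0.05 and 0.95 quantiles of Beta(53, 8).
Posterior mean ≈ 0.869, SD ≈ 0.043; a Normal approximation gives roughly [0.798, 0.939].
Exact: F⁻¹(0.05) = 0.792; F⁻¹(0.95) = 0.932.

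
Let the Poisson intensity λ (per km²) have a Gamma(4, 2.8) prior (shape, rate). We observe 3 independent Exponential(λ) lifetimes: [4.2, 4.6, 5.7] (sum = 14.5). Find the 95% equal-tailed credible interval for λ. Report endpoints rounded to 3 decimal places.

[0.163, 0.755]

Posterior: Gamma(4+3, 2.8+14.5) = Gamma(7, 17.3) (shape, rate).
Equal-tailed 95% interval: Gamma(7, 17.3) quantiles at 0.025 and 0.975.
Posterior mean ≈ 0.405, SD ≈ 0.153; a Normal approximation gives roughly [0.105, 0.704].
Exact: lower = 0.163; upper = 0.755.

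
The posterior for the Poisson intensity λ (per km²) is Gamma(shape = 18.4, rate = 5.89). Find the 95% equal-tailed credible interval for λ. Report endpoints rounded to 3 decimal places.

[1.863, 4.705]

Posterior: Gamma(shape 18.4, rate 5.89).
Equal-tailed 95% interval: Gamma(18.4, 5.89) quantiles at 0.025 and 0.975.
Posterior mean ≈ 3.124, SD ≈ 0.728; a Normal approximation gives roughly [1.697, 4.551].
Exact: lower = 1.863; upper = 4.705.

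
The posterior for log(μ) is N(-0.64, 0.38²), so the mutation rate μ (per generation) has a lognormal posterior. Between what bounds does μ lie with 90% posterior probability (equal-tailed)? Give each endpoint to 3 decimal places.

On the log scale the 90% interval is -0.64 ± 1.645 × 0.38 = [-1.2650, -0.0150].
Exponentiate: [e^-1.2650, e^-0.0150] = [0.282, 0.985].

[0.282, 0.985]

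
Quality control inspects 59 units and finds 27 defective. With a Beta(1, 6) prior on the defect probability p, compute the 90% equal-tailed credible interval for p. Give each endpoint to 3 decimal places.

Posterior: Beta(1+27, 6+32) = Beta(28, 38).
Equal-tailed 90% interval: the 0.05 and 0.95 quantiles of Beta(28, 38).
Posterior mean ≈ 0.424, SD ≈ 0.060; a Normal approximation gives roughly [0.325, 0.524].
Exact: F⁻¹(0.05) = 0.326; F⁻¹(0.95) = 0.525.

[0.326, 0.525]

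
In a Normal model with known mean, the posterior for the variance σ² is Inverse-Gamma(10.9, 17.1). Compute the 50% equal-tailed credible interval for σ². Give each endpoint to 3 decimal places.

[1.325, 2.005]

Inverse-Gamma(10.9, 17.1) quantiles: F⁻¹(0.25) and F⁻¹(0.75).
Equivalently, 1/σ² ~ Gamma(10.9, rate = 17.1); invert its 0.75 and 0.25 quantiles.
Posterior mean ≈ 1.727, SD ≈ 0.579; a Normal approximation gives roughly [1.337, 2.118].
Exact: lower = 1.325; upper = 2.005.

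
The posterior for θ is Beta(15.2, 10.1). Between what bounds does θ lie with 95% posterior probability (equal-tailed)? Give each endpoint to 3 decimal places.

[0.408, 0.779]

Posterior: Beta(15.2, 10.1).
Equal-tailed 95% interval: the 0.025 and 0.975 quantiles of Beta(15.2, 10.1).
Posterior mean ≈ 0.601, SD ≈ 0.095; a Normal approximation gives roughly [0.414, 0.788].
Exact: F⁻¹(0.025) = 0.408; F⁻¹(0.975) = 0.779.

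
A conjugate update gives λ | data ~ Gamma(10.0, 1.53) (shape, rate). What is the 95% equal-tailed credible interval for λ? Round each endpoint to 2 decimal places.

[3.13, 11.17]

Posterior: Gamma(shape 10.0, rate 1.53).
Equal-tailed 95% interval: Gamma(10.0, 1.53) quantiles at 0.025 and 0.975.
Posterior mean ≈ 6.54, SD ≈ 2.07; a Normal approximation gives roughly [2.48, 10.59].
Exact: lower = 3.13; upper = 11.17.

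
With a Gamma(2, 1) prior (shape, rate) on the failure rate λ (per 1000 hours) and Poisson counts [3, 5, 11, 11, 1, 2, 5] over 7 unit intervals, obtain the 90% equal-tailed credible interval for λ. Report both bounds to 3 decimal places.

Posterior: Gamma(2+38, 1+7) = Gamma(40, 8) (shape, rate).
Equal-tailed 90% interval: Gamma(40, 8) quantiles at 0.05 and 0.95.
Posterior mean ≈ 5.000, SD ≈ 0.791; a Normal approximation gives roughly [3.700, 6.300].
Exact: lower = 3.774; upper = 6.367.

[3.774, 6.367]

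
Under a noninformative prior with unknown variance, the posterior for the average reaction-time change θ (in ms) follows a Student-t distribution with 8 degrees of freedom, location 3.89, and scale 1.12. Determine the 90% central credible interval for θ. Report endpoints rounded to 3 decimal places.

[1.807, 5.973]

The t_8 distribution is symmetric; the 90% interval is 3.89 ± t·1.12 with t_{0.95,8} = 1.860.
Half-width: 1.860 × 1.12 = 2.083.
3.89 − 2.083 = 1.807; 3.89 + 2.083 = 5.973.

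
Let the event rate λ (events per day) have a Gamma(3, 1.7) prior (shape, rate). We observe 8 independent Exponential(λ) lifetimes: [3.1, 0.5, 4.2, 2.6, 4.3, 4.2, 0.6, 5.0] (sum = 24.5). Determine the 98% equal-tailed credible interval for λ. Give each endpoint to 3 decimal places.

[0.182, 0.769]

Posterior: Gamma(3+8, 1.7+24.5) = Gamma(11, 26.2) (shape, rate).
Equal-tailed 98% interval: Gamma(11, 26.2) quantiles at 0.01 and 0.99.
Posterior mean ≈ 0.420, SD ≈ 0.127; a Normal approximation gives roughly [0.125, 0.714].
Exact: lower = 0.182; upper = 0.769.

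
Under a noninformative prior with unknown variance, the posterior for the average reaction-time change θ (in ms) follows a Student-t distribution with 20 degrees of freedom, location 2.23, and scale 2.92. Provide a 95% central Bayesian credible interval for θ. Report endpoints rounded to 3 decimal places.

[-3.861, 8.321]

The t_20 distribution is symmetric; the 95% interval is 2.23 ± t·2.92 with t_{0.975,20} = 2.086.
Half-width: 2.086 × 2.92 = 6.091.
2.23 − 6.091 = -3.861; 2.23 + 6.091 = 8.321.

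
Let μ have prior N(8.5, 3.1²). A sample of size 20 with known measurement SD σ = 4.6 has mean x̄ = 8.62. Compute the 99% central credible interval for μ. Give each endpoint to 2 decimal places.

[6.09, 11.12]

Posterior precision = 1/3.1² + 20/4.6² = 0.1041 + 0.9452 = 1.0492, so posterior SD = 0.9763.
Posterior mean = (8.5/3.1² + 20·8.62/4.6²) / 1.0492 = 8.6081.
Interval: 8.6081 ± 2.576 × 0.9763 → [6.09, 11.12].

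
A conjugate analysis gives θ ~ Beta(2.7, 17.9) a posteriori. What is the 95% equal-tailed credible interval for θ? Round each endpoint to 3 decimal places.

[0.026, 0.303]

Posterior: Beta(2.7, 17.9).
Equal-tailed 95% interval: the 0.025 and 0.975 quantiles of Beta(2.7, 17.9).
Posterior mean ≈ 0.131, SD ≈ 0.073; a Normal approximation gives roughly [-0.011, 0.273].
Exact: F⁻¹(0.025) = 0.026; F⁻¹(0.975) = 0.303.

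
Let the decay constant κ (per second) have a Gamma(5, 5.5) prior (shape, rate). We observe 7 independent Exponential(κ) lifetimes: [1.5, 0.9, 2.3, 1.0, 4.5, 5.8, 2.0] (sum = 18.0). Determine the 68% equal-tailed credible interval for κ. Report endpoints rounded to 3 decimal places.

[0.366, 0.655]

Posterior: Gamma(5+7, 5.5+18.0) = Gamma(12, 23.5) (shape, rate).
Equal-tailed 68% interval: Gamma(12, 23.5) quantiles at 0.16 and 0.84.
Posterior mean ≈ 0.511, SD ≈ 0.147; a Normal approximation gives roughly [0.364, 0.657].
Exact: lower = 0.366; upper = 0.655.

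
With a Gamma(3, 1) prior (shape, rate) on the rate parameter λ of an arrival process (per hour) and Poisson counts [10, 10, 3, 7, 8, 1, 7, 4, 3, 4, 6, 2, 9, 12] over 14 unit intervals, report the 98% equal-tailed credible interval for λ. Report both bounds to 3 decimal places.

Posterior: Gamma(3+86, 1+14) = Gamma(89, 15) (shape, rate).
Equal-tailed 98% interval: Gamma(89, 15) quantiles at 0.01 and 0.99.
Posterior mean ≈ 5.933, SD ≈ 0.629; a Normal approximation gives roughly [4.470, 7.396].
Exact: lower = 4.569; upper = 7.494.

[4.569, 7.494]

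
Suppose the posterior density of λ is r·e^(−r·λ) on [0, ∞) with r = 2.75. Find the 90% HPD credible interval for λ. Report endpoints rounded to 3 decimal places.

The exponential density is strictly decreasing on [0, ∞), so the HPD interval is anchored at 0: [0, q] with P(λ ≤ q) = 0.90.
q = −ln(1 − 0.90) / 2.75 = 2.3026 / 2.75 = 0.837.

[0.000, 0.837]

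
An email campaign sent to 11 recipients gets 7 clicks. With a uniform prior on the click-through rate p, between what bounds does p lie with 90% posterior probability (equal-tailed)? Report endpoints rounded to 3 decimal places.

[0.391, 0.819]

Posterior: Beta(1+7, 1+4) = Beta(8, 5).
Equal-tailed 90% interval: the 0.05 and 0.95 quantiles of Beta(8, 5).
Posterior mean ≈ 0.615, SD ≈ 0.130; a Normal approximation gives roughly [0.402, 0.829].
Exact: F⁻¹(0.05) = 0.391; F⁻¹(0.95) = 0.819.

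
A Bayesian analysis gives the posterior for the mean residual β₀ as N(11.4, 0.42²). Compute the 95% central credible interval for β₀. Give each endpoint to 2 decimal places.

The posterior is symmetric, so the 95% equal-tailed interval is β₀ = 11.4 ± z·0.42 with z = 1.960.
Half-width: 1.960 × 0.42 = 0.82.
11.4 − 0.82 = 10.58; 11.4 + 0.82 = 12.22.

[10.58, 12.22]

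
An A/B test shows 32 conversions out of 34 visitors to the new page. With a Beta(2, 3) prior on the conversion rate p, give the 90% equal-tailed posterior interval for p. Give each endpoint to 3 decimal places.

[0.775, 0.947]

Posterior: Beta(2+32, 3+2) = Beta(34, 5).
Equal-tailed 90% interval: the 0.05 and 0.95 quantiles of Beta(34, 5).
Posterior mean ≈ 0.872, SD ≈ 0.053; a Normal approximation gives roughly [0.785, 0.959].
Exact: F⁻¹(0.05) = 0.775; F⁻¹(0.95) = 0.947.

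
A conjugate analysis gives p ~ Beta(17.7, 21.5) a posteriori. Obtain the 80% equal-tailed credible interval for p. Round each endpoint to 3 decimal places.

Posterior: Beta(17.7, 21.5).
Equal-tailed 80% interval: the 0.1 and 0.9 quantiles of Beta(17.7, 21.5).
Posterior mean ≈ 0.452, SD ≈ 0.078; a Normal approximation gives roughly [0.351, 0.552].
Exact: F⁻¹(0.1) = 0.351; F⁻¹(0.9) = 0.553.

[0.351, 0.553]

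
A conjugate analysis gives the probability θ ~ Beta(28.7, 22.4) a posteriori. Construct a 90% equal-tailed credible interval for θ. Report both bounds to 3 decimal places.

[0.447, 0.673]

Posterior: Beta(28.7, 22.4).
Equal-tailed 90% interval: the 0.05 and 0.95 quantiles of Beta(28.7, 22.4).
Posterior mean ≈ 0.562, SD ≈ 0.069; a Normal approximation gives roughly [0.449, 0.675].
Exact: F⁻¹(0.05) = 0.447; F⁻¹(0.95) = 0.673.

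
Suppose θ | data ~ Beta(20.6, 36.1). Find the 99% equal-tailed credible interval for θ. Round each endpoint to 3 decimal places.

[0.212, 0.533]

Posterior: Beta(20.6, 36.1).
Equal-tailed 99% interval: the 0.005 and 0.995 quantiles of Beta(20.6, 36.1).
Posterior mean ≈ 0.363, SD ≈ 0.063; a Normal approximation gives roughly [0.200, 0.526].
Exact: F⁻¹(0.005) = 0.212; F⁻¹(0.995) = 0.533.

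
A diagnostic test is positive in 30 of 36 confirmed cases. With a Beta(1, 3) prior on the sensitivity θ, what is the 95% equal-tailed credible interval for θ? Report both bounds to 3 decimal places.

Posterior: Beta(1+30, 3+6) = Beta(31, 9).
Equal-tailed 95% interval: the 0.025 and 0.975 quantiles of Beta(31, 9).
Posterior mean ≈ 0.775, SD ≈ 0.065; a Normal approximation gives roughly [0.647, 0.903].
Exact: F⁻¹(0.025) = 0.635; F⁻¹(0.975) = 0.889.

[0.635, 0.889]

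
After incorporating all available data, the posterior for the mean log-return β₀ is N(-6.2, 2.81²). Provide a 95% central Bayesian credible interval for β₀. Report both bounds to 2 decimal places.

[-11.71, -0.69]

The posterior is symmetric, so the 95% equal-tailed interval is β₀ = -6.2 ± z·2.81 with z = 1.960.
Half-width: 1.960 × 2.81 = 5.51.
-6.2 − 5.51 = -11.71; -6.2 + 5.51 = -0.69.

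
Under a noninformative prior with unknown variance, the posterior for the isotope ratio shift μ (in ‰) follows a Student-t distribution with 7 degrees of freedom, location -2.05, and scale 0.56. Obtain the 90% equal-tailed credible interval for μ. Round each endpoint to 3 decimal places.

[-3.111, -0.989]

The t_7 distribution is symmetric; the 90% interval is -2.05 ± t·0.56 with t_{0.95,7} = 1.895.
Half-width: 1.895 × 0.56 = 1.061.
-2.05 − 1.061 = -3.111; -2.05 + 1.061 = -0.989.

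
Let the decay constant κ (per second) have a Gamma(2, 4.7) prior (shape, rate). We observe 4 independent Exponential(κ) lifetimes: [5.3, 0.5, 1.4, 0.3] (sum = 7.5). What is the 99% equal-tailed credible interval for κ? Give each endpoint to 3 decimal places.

Posterior: Gamma(2+4, 4.7+7.5) = Gamma(6, 12.2) (shape, rate).
Equal-tailed 99% interval: Gamma(6, 12.2) quantiles at 0.005 and 0.995.
Posterior mean ≈ 0.492, SD ≈ 0.201; a Normal approximation gives roughly [-0.025, 1.009].
Exact: lower = 0.126; upper = 1.160.

[0.126, 1.160]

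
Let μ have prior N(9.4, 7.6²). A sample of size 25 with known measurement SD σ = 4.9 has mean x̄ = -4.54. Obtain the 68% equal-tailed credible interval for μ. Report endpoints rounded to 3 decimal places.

Posterior precision = 1/7.6² + 25/4.9² = 0.0173 + 1.0412 = 1.0585, so posterior SD = 0.9720.
Posterior mean = (9.4/7.6² + 25·-4.54/4.9²) / 1.0585 = -4.3120.
Interval: -4.3120 ± 0.994 × 0.9720 → [-5.279, -3.345].

[-5.279, -3.345]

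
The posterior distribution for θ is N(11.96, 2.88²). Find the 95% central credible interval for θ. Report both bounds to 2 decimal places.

[6.32, 17.60]

The posterior is symmetric, so the 95% equal-tailed interval is θ = 11.96 ± z·2.88 with z = 1.960.
Half-width: 1.960 × 2.88 = 5.64.
11.96 − 5.64 = 6.32; 11.96 + 5.64 = 17.60.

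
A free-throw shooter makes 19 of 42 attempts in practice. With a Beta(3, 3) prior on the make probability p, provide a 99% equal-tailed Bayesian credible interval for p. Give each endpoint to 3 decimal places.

Posterior: Beta(3+19, 3+23) = Beta(22, 26).
Equal-tailed 99% interval: the 0.005 and 0.995 quantiles of Beta(22, 26).
Posterior mean ≈ 0.458, SD ≈ 0.071; a Normal approximation gives roughly [0.275, 0.642].
Exact: F⁻¹(0.005) = 0.282; F⁻¹(0.995) = 0.641.

[0.282, 0.641]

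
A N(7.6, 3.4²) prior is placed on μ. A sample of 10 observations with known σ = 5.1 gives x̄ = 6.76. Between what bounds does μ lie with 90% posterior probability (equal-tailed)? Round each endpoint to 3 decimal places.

[4.517, 9.311]

Posterior precision = 1/3.4² + 10/5.1² = 0.0865 + 0.3845 = 0.4710, so posterior SD = 1.4571.
Posterior mean = (7.6/3.4² + 10·6.76/5.1²) / 0.4710 = 6.9143.
Interval: 6.9143 ± 1.645 × 1.4571 → [4.517, 9.311].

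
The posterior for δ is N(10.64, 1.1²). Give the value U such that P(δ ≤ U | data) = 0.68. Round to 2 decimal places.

Need U with P(δ ≤ U) = 0.68: U = 10.64 + z_{0.32}·1.1.
z = 0.468; U = 10.64 + 0.468 × 1.1 = 11.15.

11.15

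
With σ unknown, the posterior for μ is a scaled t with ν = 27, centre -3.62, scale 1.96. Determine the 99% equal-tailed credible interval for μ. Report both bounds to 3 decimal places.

The t_27 distribution is symmetric; the 99% interval is -3.62 ± t·1.96 with t_{0.995,27} = 2.771.
Half-width: 2.771 × 1.96 = 5.431.
-3.62 − 5.431 = -9.051; -3.62 + 5.431 = 1.811.

[-9.051, 1.811]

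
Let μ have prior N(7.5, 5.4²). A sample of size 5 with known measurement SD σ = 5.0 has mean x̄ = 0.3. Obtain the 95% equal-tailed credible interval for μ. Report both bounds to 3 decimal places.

Posterior precision = 1/5.4² + 5/5.0² = 0.0343 + 0.2000 = 0.2343, so posterior SD = 2.0660.
Posterior mean = (7.5/5.4² + 5·0.3/5.0²) / 0.2343 = 1.3539.
Interval: 1.3539 ± 1.960 × 2.0660 → [-2.695, 5.403].

[-2.695, 5.403]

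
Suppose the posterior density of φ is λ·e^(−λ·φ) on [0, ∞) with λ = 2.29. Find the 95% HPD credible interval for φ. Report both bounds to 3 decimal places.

[0.000, 1.308]

The exponential density is strictly decreasing on [0, ∞), so the HPD interval is anchored at 0: [0, q] with P(φ ≤ q) = 0.95.
q = −ln(1 − 0.95) / 2.29 = 2.9957 / 2.29 = 1.308.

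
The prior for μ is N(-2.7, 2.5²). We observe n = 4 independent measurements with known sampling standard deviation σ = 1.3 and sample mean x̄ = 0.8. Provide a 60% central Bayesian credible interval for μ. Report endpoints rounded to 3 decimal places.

[0.049, 1.108]

Posterior precision = 1/2.5² + 4/1.3² = 0.1600 + 2.3669 = 2.5269, so posterior SD = 0.6291.
Posterior mean = (-2.7/2.5² + 4·0.8/1.3²) / 2.5269 = 0.5784.
Interval: 0.5784 ± 0.842 × 0.6291 → [0.049, 1.108].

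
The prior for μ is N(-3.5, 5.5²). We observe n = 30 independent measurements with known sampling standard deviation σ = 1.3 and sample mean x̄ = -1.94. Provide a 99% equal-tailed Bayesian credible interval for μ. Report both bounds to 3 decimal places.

[-2.554, -1.332]

Posterior precision = 1/5.5² + 30/1.3² = 0.0331 + 17.7515 = 17.7845, so posterior SD = 0.2371.
Posterior mean = (-3.5/5.5² + 30·-1.94/1.3²) / 17.7845 = -1.9429.
Interval: -1.9429 ± 2.576 × 0.2371 → [-2.554, -1.332].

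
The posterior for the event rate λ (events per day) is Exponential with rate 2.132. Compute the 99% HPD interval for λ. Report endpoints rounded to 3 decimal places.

[0.000, 2.160]

The exponential density is strictly decreasing on [0, ∞), so the HPD interval is anchored at 0: [0, q] with P(λ ≤ q) = 0.99.
q = −ln(1 − 0.99) / 2.132 = 4.6052 / 2.132 = 2.160.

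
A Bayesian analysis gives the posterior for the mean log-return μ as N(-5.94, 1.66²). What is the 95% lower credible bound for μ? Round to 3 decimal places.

-8.670

Need L with P(μ ≥ L) = 0.95: L = -5.94 − z_{0.05}·1.66.
z = 1.645; L = -5.94 − 1.645 × 1.66 = -8.670.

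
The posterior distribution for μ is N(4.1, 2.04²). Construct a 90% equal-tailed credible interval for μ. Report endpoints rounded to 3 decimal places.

The posterior is symmetric, so the 90% equal-tailed interval is μ = 4.1 ± z·2.04 with z = 1.645.
Half-width: 1.645 × 2.04 = 3.356.
4.1 − 3.356 = 0.744; 4.1 + 3.356 = 7.456.

[0.744, 7.456]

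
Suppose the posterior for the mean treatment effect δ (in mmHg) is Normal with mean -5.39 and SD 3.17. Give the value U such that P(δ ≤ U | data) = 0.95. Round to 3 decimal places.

Need U with P(δ ≤ U) = 0.95: U = -5.39 + z_{0.05}·3.17.
z = 1.645; U = -5.39 + 1.645 × 3.17 = -0.176.

-0.176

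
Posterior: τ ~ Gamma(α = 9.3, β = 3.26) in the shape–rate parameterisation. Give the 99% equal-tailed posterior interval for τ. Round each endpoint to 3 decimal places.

[1.014, 5.830]

Posterior: Gamma(shape 9.3, rate 3.26).
Equal-tailed 99% interval: Gamma(9.3, 3.26) quantiles at 0.005 and 0.995.
Posterior mean ≈ 2.853, SD ≈ 0.935; a Normal approximation gives roughly [0.443, 5.262].
Exact: lower = 1.014; upper = 5.830.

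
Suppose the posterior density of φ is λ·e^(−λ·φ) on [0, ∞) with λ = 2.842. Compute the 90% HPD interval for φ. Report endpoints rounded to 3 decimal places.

The exponential density is strictly decreasing on [0, ∞), so the HPD interval is anchored at 0: [0, q] with P(φ ≤ q) = 0.90.
q = −ln(1 − 0.90) / 2.842 = 2.3026 / 2.842 = 0.810.

[0.000, 0.810]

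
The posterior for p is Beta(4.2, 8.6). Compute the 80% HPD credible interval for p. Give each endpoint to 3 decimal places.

[0.151, 0.477]

The posterior is unimodal and skewed, so the HPD interval has equal density at both endpoints and is the shortest 80% interval.
Solving f(0.151) = f(0.477) with F(0.477) − F(0.151) = 0.80 gives [0.151, 0.477].
For comparison, the equal-tailed interval is [0.170, 0.499]; the HPD is narrower and shifted toward the mode.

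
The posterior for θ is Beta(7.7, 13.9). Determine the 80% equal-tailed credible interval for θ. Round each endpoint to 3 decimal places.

Posterior: Beta(7.7, 13.9).
Equal-tailed 80% interval: the 0.1 and 0.9 quantiles of Beta(7.7, 13.9).
Posterior mean ≈ 0.356, SD ≈ 0.101; a Normal approximation gives roughly [0.227, 0.486].
Exact: F⁻¹(0.1) = 0.229; F⁻¹(0.9) = 0.490.

[0.229, 0.490]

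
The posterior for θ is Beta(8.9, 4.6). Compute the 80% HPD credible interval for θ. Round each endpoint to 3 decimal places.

The posterior is unimodal and skewed, so the HPD interval has equal density at both endpoints and is the shortest 80% interval.
Solving f(0.511) = f(0.832) with F(0.832) − F(0.511) = 0.80 gives [0.511, 0.832].
For comparison, the equal-tailed interval is [0.491, 0.816]; the HPD is narrower and shifted toward the mode.

[0.511, 0.832]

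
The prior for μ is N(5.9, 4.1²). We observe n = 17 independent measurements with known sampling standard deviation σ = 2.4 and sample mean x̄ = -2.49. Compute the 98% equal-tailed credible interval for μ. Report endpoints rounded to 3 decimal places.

[-3.665, -0.984]

Posterior precision = 1/4.1² + 17/2.4² = 0.0595 + 2.9514 = 3.0109, so posterior SD = 0.5763.
Posterior mean = (5.9/4.1² + 17·-2.49/2.4²) / 3.0109 = -2.3242.
Interval: -2.3242 ± 2.326 × 0.5763 → [-3.665, -0.984].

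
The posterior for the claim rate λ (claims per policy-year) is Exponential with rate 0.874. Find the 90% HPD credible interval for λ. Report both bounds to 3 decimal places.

The exponential density is strictly decreasing on [0, ∞), so the HPD interval is anchored at 0: [0, q] with P(λ ≤ q) = 0.90.
q = −ln(1 − 0.90) / 0.874 = 2.3026 / 0.874 = 2.635.

[0.000, 2.635]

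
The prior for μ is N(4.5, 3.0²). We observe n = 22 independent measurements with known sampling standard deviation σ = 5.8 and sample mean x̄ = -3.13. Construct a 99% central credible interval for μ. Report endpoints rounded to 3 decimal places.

[-4.967, 0.923]

Posterior precision = 1/3.0² + 22/5.8² = 0.1111 + 0.6540 = 0.7651, so posterior SD = 1.1433.
Posterior mean = (4.5/3.0² + 22·-3.13/5.8²) / 0.7651 = -2.0219.
Interval: -2.0219 ± 2.576 × 1.1433 → [-4.967, 0.923].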